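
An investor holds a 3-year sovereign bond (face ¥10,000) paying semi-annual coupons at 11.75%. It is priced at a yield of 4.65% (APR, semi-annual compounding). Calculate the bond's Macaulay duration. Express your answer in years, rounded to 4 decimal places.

Periodic yield y = 0.02325. Discount each cash flow and weight by its period:
  t   CF        PV=CF/(1+0.02325)^t    t·PV
  1       587.50       574.1510       574.1510
  2       587.50       561.1053     1,122.2106
  3       587.50       548.3560     1,645.0680
  4       587.50       535.8964     2,143.5857
  5       587.50       523.7199     2,618.5997
  6    10,587.50     9,223.6519    55,341.9113
  Σ                 11,966.8805    63,445.5263
Price P = Σ PV = 11,966.8805.
Macaulay duration = Σ(t·PV) / P = 63,445.5263 / 11,966.8805 = 5.30176 half-year periods.
In years: 5.30176 / 2 = 2.65088 years.

2.6509 years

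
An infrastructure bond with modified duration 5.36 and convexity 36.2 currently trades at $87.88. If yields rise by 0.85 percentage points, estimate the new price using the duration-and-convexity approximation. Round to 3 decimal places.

$83.991

Duration effect: -D_mod·Δy = -5.36 × (+0.0085) = -0.045560
Convexity effect: ½·C·(Δy)² = 0.5 × 36.2 × (0.0085)² = +0.001307725
ΔP/P ≈ -0.045560 + 0.001307725 = -0.044252275
New price ≈ 87.88 × (1 - 0.044252275) = 83.991110073.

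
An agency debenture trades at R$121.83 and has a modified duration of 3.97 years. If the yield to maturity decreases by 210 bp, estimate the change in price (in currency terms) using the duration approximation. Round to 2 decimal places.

+R$10.16

Duration approximation: ΔP/P ≈ -D_mod · Δy = -3.97 × (-0.021) = +0.083370.
ΔP ≈ 121.83 × (+0.083370) = +10.1569671.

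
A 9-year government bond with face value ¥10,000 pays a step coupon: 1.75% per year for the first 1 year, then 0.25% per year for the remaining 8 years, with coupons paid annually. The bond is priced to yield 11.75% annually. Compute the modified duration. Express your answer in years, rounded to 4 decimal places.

Periodic yield y = 0.1175. First find Macaulay duration:
  t   CF        PV=CF/(1+0.1175)^t    t·PV
  1       175.00       156.5996       156.5996
  2        25.00        20.0191        40.0382
  3        25.00        17.9142        53.7426
  4        25.00        16.0306        64.1224
  5        25.00        14.3451        71.7253
  6        25.00        12.8367        77.0205
  7        25.00        11.4870        80.4091
  8        25.00        10.2792        82.2337
  9    10,025.00     3,688.5578    33,197.0203
  Σ                  3,948.0693    33,822.9117
P = 3,948.0693; Macaulay duration = 33,822.9117 / 3,948.0693 = 8.56695 years.
Modified duration = D_Mac / (1 + y) = 8.56695 / 1.1175 = 7.66617 years.

7.6662 years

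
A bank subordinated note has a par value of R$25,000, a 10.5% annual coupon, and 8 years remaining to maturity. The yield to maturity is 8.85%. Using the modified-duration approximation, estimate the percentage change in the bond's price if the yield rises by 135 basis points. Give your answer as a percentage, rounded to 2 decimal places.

-7.31%

Periodic yield y = 0.0885. Modified duration first:
  t   CF        PV=CF/(1+0.0885)^t    t·PV
  1     2,625.00     2,411.5756     2,411.5756
  2     2,625.00     2,215.5035     4,431.0070
  3     2,625.00     2,035.3730     6,106.1190
  4     2,625.00     1,869.8879     7,479.5517
  5     2,625.00     1,717.8575     8,589.2876
  6     2,625.00     1,578.1879     9,469.1274
  7     2,625.00     1,449.8740    10,149.1183
  8    27,625.00    14,017.6373   112,141.0987
  Σ                 27,295.8968   160,776.8851
P = 27,295.8968; D_Mac = 5.89015 yrs; D_mod = 5.89015/(1+0.0885) = 5.41125 yrs.
ΔP/P ≈ -D_mod · Δy = -5.41125 × (+0.0135) = -0.073052 = -7.3052%.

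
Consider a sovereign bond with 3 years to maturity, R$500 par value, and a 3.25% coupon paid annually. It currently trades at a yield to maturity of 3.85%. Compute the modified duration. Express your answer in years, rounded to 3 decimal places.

2.798 years

Periodic yield y = 0.0385. First find Macaulay duration:
  t   CF        PV=CF/(1+0.0385)^t    t·PV
  1        16.25        15.6476        15.6476
  2        16.25        15.0675        30.1349
  3       516.25       460.9359     1,382.8078
  Σ                    491.6510     1,428.5903
P = 491.6510; Macaulay duration = 1,428.5903 / 491.6510 = 2.90570 years.
Modified duration = D_Mac / (1 + y) = 2.90570 / 1.0385 = 2.79798 years.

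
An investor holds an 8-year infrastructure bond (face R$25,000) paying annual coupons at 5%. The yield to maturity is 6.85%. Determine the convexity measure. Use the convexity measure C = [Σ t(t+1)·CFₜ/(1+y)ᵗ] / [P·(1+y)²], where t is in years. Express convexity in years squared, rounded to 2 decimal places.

With y = 0.0685:
  t   CF        PV=CF/(1+0.0685)^t    t·PV        t(t+1)·PV
  1     1,250.00     1,169.8643     1,169.8643       2,339.7286
  2     1,250.00     1,094.8660     2,189.7320       6,569.1959
  3     1,250.00     1,024.6757     3,074.0271      12,296.1083
  4     1,250.00       958.9852     3,835.9408      19,179.7041
  5     1,250.00       897.5060     4,487.5302      26,925.1812
  6     1,250.00       839.9682     5,039.8093      35,278.6652
  7     1,250.00       786.1191     5,502.8334      44,022.6675
  8    26,250.00    15,450.1641   123,601.3126   1,112,411.8132
  Σ                 22,222.1486   148,901.0497   1,259,023.0639
P = 22,222.1486.
Convexity = Σ t(t+1)·PV / [P·(1+y)²] = 1,259,023.0639 / (22,222.1486 × 1.141692) = 49.62478.

49.62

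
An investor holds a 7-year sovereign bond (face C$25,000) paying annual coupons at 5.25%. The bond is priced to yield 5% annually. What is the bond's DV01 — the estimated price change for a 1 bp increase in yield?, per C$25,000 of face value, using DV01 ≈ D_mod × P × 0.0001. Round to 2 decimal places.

Periodic yield y = 0.05.
  t   CF        PV=CF/(1+0.05)^t    t·PV
  1     1,312.50     1,250.0000     1,250.0000
  2     1,312.50     1,190.4762     2,380.9524
  3     1,312.50     1,133.7868     3,401.3605
  4     1,312.50     1,079.7970     4,319.1880
  5     1,312.50     1,028.3781     5,141.8905
  6     1,312.50       979.4077     5,876.4462
  7    26,312.50    18,699.8025   130,898.6175
  Σ                 25,361.6483   153,268.4551
P = 25,361.6483; D_Mac = 6.04332 yrs; D_mod = 5.75554 yrs.
DV01 ≈ 5.75554 × 25,361.6483 × 0.0001 = 14.596996.

C$14.60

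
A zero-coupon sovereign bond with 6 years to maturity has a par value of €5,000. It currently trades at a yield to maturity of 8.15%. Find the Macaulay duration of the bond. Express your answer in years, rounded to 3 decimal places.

6.000 years

A zero-coupon bond has a single cash flow at maturity, so its Macaulay duration equals its maturity: 6 years.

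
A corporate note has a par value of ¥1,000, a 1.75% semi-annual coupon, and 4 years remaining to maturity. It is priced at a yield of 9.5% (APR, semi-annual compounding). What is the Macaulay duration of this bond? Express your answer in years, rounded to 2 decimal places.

3.86 years

Periodic yield y = 0.0475. Discount each cash flow and weight by its period:
  t   CF        PV=CF/(1+0.0475)^t    t·PV
  1         8.75         8.3532         8.3532
  2         8.75         7.9744        15.9489
  3         8.75         7.6128        22.8385
  4         8.75         7.2676        29.0705
  5         8.75         6.9381        34.6903
  6         8.75         6.6234        39.7407
  7         8.75         6.3231        44.2617
  8     1,008.75       695.9071     5,567.2571
  Σ                    746.9998     5,762.1608
Price P = Σ PV = 746.9998.
Macaulay duration = Σ(t·PV) / P = 5,762.1608 / 746.9998 = 7.71374 half-year periods.
In years: 7.71374 / 2 = 3.85687 years.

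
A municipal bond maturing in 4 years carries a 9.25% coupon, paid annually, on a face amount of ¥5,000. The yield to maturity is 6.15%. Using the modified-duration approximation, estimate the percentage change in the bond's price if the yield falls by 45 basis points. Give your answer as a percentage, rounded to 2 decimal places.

Periodic yield y = 0.0615. Modified duration first:
  t   CF        PV=CF/(1+0.0615)^t    t·PV
  1       462.50       435.7042       435.7042
  2       462.50       410.4608       820.9217
  3       462.50       386.6800     1,160.0401
  4     5,462.50     4,302.4066    17,209.6266
  Σ                  5,535.2517    19,626.2926
P = 5,535.2517; D_Mac = 3.54569 yrs; D_mod = 3.54569/(1+0.0615) = 3.34026 yrs.
ΔP/P ≈ -D_mod · Δy = -3.34026 × (-0.0045) = +0.015031 = +1.5031%.

+1.50%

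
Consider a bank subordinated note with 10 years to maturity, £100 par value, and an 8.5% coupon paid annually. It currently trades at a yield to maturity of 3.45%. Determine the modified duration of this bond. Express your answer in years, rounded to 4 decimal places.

Periodic yield y = 0.0345. First find Macaulay duration:
  t   CF        PV=CF/(1+0.0345)^t    t·PV
  1         8.50         8.2165         8.2165
  2         8.50         7.9425        15.8850
  3         8.50         7.6776        23.0329
  4         8.50         7.4216        29.6864
  5         8.50         7.1741        35.8704
  6         8.50         6.9348        41.6090
  7         8.50         6.7036        46.9249
  8         8.50         6.4800        51.8400
  9         8.50         6.2639        56.3751
  10      108.50        77.2903       772.9026
  Σ                    142.1049     1,082.3428
P = 142.1049; Macaulay duration = 1,082.3428 / 142.1049 = 7.61651 years.
Modified duration = D_Mac / (1 + y) = 7.61651 / 1.0345 = 7.36250 years.

7.3625 years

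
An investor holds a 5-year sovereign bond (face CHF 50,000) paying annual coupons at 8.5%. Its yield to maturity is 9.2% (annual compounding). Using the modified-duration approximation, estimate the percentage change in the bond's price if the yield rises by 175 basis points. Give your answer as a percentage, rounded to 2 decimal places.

Periodic yield y = 0.092. Modified duration first:
  t   CF        PV=CF/(1+0.092)^t    t·PV
  1     4,250.00     3,891.9414     3,891.9414
  2     4,250.00     3,564.0489     7,128.0978
  3     4,250.00     3,263.7810     9,791.3431
  4     4,250.00     2,988.8105    11,955.2419
  5    54,250.00    34,937.0757   174,685.3784
  Σ                 48,645.6575   207,452.0026
P = 48,645.6575; D_Mac = 4.26455 yrs; D_mod = 4.26455/(1+0.092) = 3.90527 yrs.
ΔP/P ≈ -D_mod · Δy = -3.90527 × (+0.0175) = -0.068342 = -6.8342%.

-6.83%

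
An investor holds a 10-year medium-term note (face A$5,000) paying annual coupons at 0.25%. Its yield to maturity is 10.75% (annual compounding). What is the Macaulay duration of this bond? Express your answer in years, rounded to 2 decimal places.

Periodic yield y = 0.1075. Discount each cash flow and weight by its year:
  t   CF        PV=CF/(1+0.1075)^t    t·PV
  1        12.50        11.2867        11.2867
  2        12.50        10.1911        20.3823
  3        12.50         9.2019        27.6058
  4        12.50         8.3087        33.2350
  5        12.50         7.5022        37.5112
  6        12.50         6.7740        40.6442
  7        12.50         6.1165        42.8156
  8        12.50         5.5228        44.1825
  9        12.50         4.9867        44.8806
  10    5,012.50     1,805.5813    18,055.8125
  Σ                  1,875.4721    18,358.3564
Price P = Σ PV = 1,875.4721.
Macaulay duration = Σ(t·PV) / P = 18,358.3564 / 1,875.4721 = 9.78866 years.

9.79 years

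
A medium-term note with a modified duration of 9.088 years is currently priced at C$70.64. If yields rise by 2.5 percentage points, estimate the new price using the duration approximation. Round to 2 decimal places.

Duration approximation: ΔP/P ≈ -D_mod · Δy = -9.088 × (+0.025) = -0.227200.
New price ≈ 70.64 × (1 - 0.227200) = 54.590592.

C$54.59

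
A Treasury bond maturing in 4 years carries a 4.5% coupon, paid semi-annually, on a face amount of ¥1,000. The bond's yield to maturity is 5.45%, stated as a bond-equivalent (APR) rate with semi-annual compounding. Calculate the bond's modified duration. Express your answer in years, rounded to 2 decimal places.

Periodic yield y = 0.02725. First find Macaulay duration:
  t   CF        PV=CF/(1+0.02725)^t    t·PV
  1        22.50        21.9031        21.9031
  2        22.50        21.3221        42.6442
  3        22.50        20.7565        62.2695
  4        22.50        20.2059        80.8235
  5        22.50        19.6699        98.3494
  6        22.50        19.1481       114.8886
  7        22.50        18.6402       130.4811
  8     1,022.50       824.6205     6,596.9638
  Σ                    966.2662     7,148.3233
P = 966.2662; Macaulay duration = 7,148.3233 / 966.2662 = 7.39788 half-year periods = 3.69894 years.
Modified duration = D_Mac / (1 + y) = 3.69894 / 1.02725 = 3.60082 years.

3.60 years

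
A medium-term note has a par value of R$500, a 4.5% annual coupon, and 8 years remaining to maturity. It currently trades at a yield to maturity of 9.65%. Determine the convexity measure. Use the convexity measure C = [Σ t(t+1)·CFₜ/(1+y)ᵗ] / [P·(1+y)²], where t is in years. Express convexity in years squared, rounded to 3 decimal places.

46.797

With y = 0.0965:
  t   CF        PV=CF/(1+0.0965)^t    t·PV        t(t+1)·PV
  1        22.50        20.5198        20.5198          41.0397
  2        22.50        18.7139        37.4279         112.2836
  3        22.50        17.0670        51.2009         204.8037
  4        22.50        15.5650        62.2598         311.2992
  5        22.50        14.1951        70.9756         425.8539
  6        22.50        12.9459        77.6751         543.7259
  7        22.50        11.8065        82.6457         661.1654
  8       522.50       250.0444     2,000.3555      18,003.1999
  Σ                    360.8577     2,403.0605      20,303.3712
P = 360.8577.
Convexity = Σ t(t+1)·PV / [P·(1+y)²] = 20,303.3712 / (360.8577 × 1.202312) = 46.79667.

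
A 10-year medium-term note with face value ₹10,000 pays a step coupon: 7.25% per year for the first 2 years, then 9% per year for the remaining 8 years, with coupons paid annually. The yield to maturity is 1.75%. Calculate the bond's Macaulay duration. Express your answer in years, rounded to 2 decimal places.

Periodic yield y = 0.0175. Discount each cash flow and weight by its year:
  t   CF        PV=CF/(1+0.0175)^t    t·PV
  1       725.00       712.5307       712.5307
  2       725.00       700.2759     1,400.5518
  3       900.00       854.3568     2,563.0703
  4       900.00       839.6627     3,358.6506
  5       900.00       825.2213     4,126.1064
  6       900.00       811.0283     4,866.1697
  7       900.00       797.0794     5,579.5558
  8       900.00       783.3704     6,266.9633
  9       900.00       769.8972     6,929.0749
  10   10,900.00     9,163.9417    91,639.4173
  Σ                 16,257.3643   127,442.0908
Price P = Σ PV = 16,257.3643.
Macaulay duration = Σ(t·PV) / P = 127,442.0908 / 16,257.3643 = 7.83904 years.

7.84 years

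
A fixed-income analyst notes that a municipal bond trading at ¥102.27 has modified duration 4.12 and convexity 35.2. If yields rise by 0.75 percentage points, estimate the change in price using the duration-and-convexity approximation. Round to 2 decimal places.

Duration effect: -D_mod·Δy = -4.12 × (+0.0075) = -0.030900
Convexity effect: ½·C·(Δy)² = 0.5 × 35.2 × (0.0075)² = +0.0009900
ΔP/P ≈ -0.030900 + 0.0009900 = -0.029910
ΔP ≈ 102.27 × (-0.029910) = -3.0588957.

-¥3.06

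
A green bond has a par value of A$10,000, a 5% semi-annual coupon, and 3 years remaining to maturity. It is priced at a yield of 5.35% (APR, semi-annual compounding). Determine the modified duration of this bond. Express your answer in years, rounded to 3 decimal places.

Periodic yield y = 0.02675. First find Macaulay duration:
  t   CF        PV=CF/(1+0.02675)^t    t·PV
  1       250.00       243.4867       243.4867
  2       250.00       237.1432       474.2863
  3       250.00       230.9648       692.8945
  4       250.00       224.9475       899.7900
  5       250.00       219.0869     1,095.4346
  6    10,250.00     8,748.5403    52,491.2417
  Σ                  9,904.1694    55,897.1339
P = 9,904.1694; Macaulay duration = 55,897.1339 / 9,904.1694 = 5.64380 half-year periods = 2.82190 years.
Modified duration = D_Mac / (1 + y) = 2.82190 / 1.02675 = 2.74838 years.

2.748 years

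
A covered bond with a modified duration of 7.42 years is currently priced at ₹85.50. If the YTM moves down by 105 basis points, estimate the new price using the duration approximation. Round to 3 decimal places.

Duration approximation: ΔP/P ≈ -D_mod · Δy = -7.42 × (-0.0105) = +0.077910.
New price ≈ 85.50 × (1 + 0.077910) = 92.161305.

₹92.161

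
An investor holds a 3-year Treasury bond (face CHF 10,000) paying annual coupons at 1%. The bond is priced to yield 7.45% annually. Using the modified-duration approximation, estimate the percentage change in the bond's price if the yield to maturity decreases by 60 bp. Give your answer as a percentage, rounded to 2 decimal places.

+1.66%

Periodic yield y = 0.0745. Modified duration first:
  t   CF        PV=CF/(1+0.0745)^t    t·PV
  1       100.00        93.0665        93.0665
  2       100.00        86.6138       173.2276
  3    10,100.00     8,141.4566    24,424.3699
  Σ                  8,321.1370    24,690.6641
P = 8,321.1370; D_Mac = 2.96722 yrs; D_mod = 2.96722/(1+0.0745) = 2.76149 yrs.
ΔP/P ≈ -D_mod · Δy = -2.76149 × (-0.006) = +0.016569 = +1.6569%.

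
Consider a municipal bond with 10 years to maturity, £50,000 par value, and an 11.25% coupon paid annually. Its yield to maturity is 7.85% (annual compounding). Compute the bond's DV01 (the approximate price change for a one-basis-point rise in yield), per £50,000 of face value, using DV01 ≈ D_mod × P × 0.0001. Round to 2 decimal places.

Periodic yield y = 0.0785.
  t   CF        PV=CF/(1+0.0785)^t    t·PV
  1     5,625.00     5,215.5772     5,215.5772
  2     5,625.00     4,835.9547     9,671.9095
  3     5,625.00     4,483.9636    13,451.8908
  4     5,625.00     4,157.5926    16,630.3703
  5     5,625.00     3,854.9769    19,274.8845
  6     5,625.00     3,574.3875    21,446.3249
  7     5,625.00     3,314.2211    23,199.5478
  8     5,625.00     3,072.9913    24,583.9304
  9     5,625.00     2,849.3197    25,643.8774
  10   55,625.00    26,125.7357   261,257.3574
  Σ                 61,484.7204   420,375.6702
P = 61,484.7204; D_Mac = 6.83708 yrs; D_mod = 6.33943 yrs.
DV01 ≈ 6.33943 × 61,484.7204 × 0.0001 = 38.977809.

£38.98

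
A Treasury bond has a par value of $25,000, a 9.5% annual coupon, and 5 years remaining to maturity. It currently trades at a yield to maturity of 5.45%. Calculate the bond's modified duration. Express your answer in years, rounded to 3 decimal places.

Periodic yield y = 0.0545. First find Macaulay duration:
  t   CF        PV=CF/(1+0.0545)^t    t·PV
  1     2,375.00     2,252.2523     2,252.2523
  2     2,375.00     2,135.8485     4,271.6970
  3     2,375.00     2,025.4609     6,076.3827
  4     2,375.00     1,920.7785     7,683.1139
  5    27,375.00    20,995.2576   104,976.2880
  Σ                 29,329.5977   125,259.7338
P = 29,329.5977; Macaulay duration = 125,259.7338 / 29,329.5977 = 4.27076 years.
Modified duration = D_Mac / (1 + y) = 4.27076 / 1.0545 = 4.05004 years.

4.050 years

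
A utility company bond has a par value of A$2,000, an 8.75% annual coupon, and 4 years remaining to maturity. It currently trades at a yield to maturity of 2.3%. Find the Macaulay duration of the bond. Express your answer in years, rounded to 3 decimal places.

Periodic yield y = 0.023. Discount each cash flow and weight by its year:
  t   CF        PV=CF/(1+0.023)^t    t·PV
  1       175.00       171.0655       171.0655
  2       175.00       167.2194       334.4389
  3       175.00       163.4599       490.3796
  4     2,175.00     1,985.8970     7,943.5881
  Σ                  2,487.6418     8,939.4721
Price P = Σ PV = 2,487.6418.
Macaulay duration = Σ(t·PV) / P = 8,939.4721 / 2,487.6418 = 3.59355 years.

3.594 years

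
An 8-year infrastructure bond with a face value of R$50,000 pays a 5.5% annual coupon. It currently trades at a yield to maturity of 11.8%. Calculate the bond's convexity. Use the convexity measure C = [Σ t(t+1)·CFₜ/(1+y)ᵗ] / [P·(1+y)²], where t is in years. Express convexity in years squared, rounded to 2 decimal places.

With y = 0.118:
  t   CF        PV=CF/(1+0.118)^t    t·PV        t(t+1)·PV
  1     2,750.00     2,459.7496     2,459.7496       4,919.4991
  2     2,750.00     2,200.1338     4,400.2675      13,200.8026
  3     2,750.00     1,967.9193     5,903.7579      23,615.0315
  4     2,750.00     1,760.2140     7,040.8561      35,204.2807
  5     2,750.00     1,574.4312     7,872.1558      47,232.9348
  6     2,750.00     1,408.2569     8,449.5411      59,146.7877
  7     2,750.00     1,259.6215     8,817.3506      70,538.8047
  8    52,750.00    21,611.6555   172,893.2438   1,556,039.1942
  Σ                 34,241.9816   217,836.9224   1,809,897.3353
P = 34,241.9816.
Convexity = Σ t(t+1)·PV / [P·(1+y)²] = 1,809,897.3353 / (34,241.9816 × 1.249924) = 42.28744.

42.29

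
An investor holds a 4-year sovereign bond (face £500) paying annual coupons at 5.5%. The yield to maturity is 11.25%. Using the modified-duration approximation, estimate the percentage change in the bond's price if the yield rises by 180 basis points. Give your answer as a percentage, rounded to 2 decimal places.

-5.93%

Periodic yield y = 0.1125. Modified duration first:
  t   CF        PV=CF/(1+0.1125)^t    t·PV
  1        27.50        24.7191        24.7191
  2        27.50        22.2194        44.4388
  3        27.50        19.9725        59.9175
  4       527.50       344.3677     1,377.4707
  Σ                    411.2787     1,506.5462
P = 411.2787; D_Mac = 3.66308 yrs; D_mod = 3.66308/(1+0.1125) = 3.29265 yrs.
ΔP/P ≈ -D_mod · Δy = -3.29265 × (+0.018) = -0.059268 = -5.9268%.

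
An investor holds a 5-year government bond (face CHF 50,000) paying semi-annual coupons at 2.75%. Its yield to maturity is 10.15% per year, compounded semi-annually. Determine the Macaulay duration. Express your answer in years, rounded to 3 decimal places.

4.637 years

Periodic yield y = 0.05075. Discount each cash flow and weight by its period:
  t   CF        PV=CF/(1+0.05075)^t    t·PV
  1       687.50       654.2946       654.2946
  2       687.50       622.6929     1,245.3858
  3       687.50       592.6175     1,777.8526
  4       687.50       563.9948     2,255.9792
  5       687.50       536.7545     2,683.7726
  6       687.50       510.8299     3,064.9794
  7       687.50       486.1574     3,403.1019
  8       687.50       462.6766     3,701.4126
  9       687.50       440.3298     3,962.9685
  10   50,687.50    30,896.3293   308,963.2927
  Σ                 35,766.6773   331,713.0399
Price P = Σ PV = 35,766.6773.
Macaulay duration = Σ(t·PV) / P = 331,713.0399 / 35,766.6773 = 9.27436 half-year periods.
In years: 9.27436 / 2 = 4.63718 years.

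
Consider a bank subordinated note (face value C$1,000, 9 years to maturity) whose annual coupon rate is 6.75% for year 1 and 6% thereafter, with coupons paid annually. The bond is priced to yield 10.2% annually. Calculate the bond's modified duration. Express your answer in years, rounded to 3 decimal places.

Periodic yield y = 0.102. First find Macaulay duration:
  t   CF        PV=CF/(1+0.102)^t    t·PV
  1        67.50        61.2523        61.2523
  2        60.00        49.4070        98.8139
  3        60.00        44.8339       134.5017
  4        60.00        40.6841       162.7365
  5        60.00        36.9184       184.5922
  6        60.00        33.5013       201.0078
  7        60.00        30.4005       212.8032
  8        60.00        27.5866       220.6930
  9     1,060.00       442.2537     3,980.2837
  Σ                    766.8378     5,256.6841
P = 766.8378; Macaulay duration = 5,256.6841 / 766.8378 = 6.85501 years.
Modified duration = D_Mac / (1 + y) = 6.85501 / 1.102 = 6.22052 years.

6.221 years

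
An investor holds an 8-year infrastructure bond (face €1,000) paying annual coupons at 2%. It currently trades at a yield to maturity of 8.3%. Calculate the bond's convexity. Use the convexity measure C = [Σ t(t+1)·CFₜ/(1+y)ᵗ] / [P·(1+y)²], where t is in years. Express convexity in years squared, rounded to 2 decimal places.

54.43

With y = 0.083:
  t   CF        PV=CF/(1+0.083)^t    t·PV        t(t+1)·PV
  1        20.00        18.4672        18.4672          36.9344
  2        20.00        17.0519        34.1038         102.3115
  3        20.00        15.7451        47.2352         188.9409
  4        20.00        14.5384        58.1535         290.7677
  5        20.00        13.4242        67.1209         402.7253
  6        20.00        12.3954        74.3722         520.6053
  7        20.00        11.4454        80.1178         640.9421
  8     1,020.00       538.9798     4,311.8387      38,806.5483
  Σ                    642.0474     4,691.4093      40,989.7755
P = 642.0474.
Convexity = Σ t(t+1)·PV / [P·(1+y)²] = 40,989.7755 / (642.0474 × 1.172889) = 54.43166.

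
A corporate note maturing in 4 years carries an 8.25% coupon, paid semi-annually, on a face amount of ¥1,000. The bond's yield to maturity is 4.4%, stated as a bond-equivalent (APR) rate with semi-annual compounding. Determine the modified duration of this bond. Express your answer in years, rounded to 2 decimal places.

Periodic yield y = 0.022. First find Macaulay duration:
  t   CF        PV=CF/(1+0.022)^t    t·PV
  1        41.25        40.3620        40.3620
  2        41.25        39.4932        78.9864
  3        41.25        38.6430       115.9291
  4        41.25        37.8112       151.2448
  5        41.25        36.9973       184.9863
  6        41.25        36.2008       217.2050
  7        41.25        35.4216       247.9509
  8     1,041.25       874.8787     6,999.0297
  Σ                  1,139.8078     8,035.6942
P = 1,139.8078; Macaulay duration = 8,035.6942 / 1,139.8078 = 7.05004 half-year periods = 3.52502 years.
Modified duration = D_Mac / (1 + y) = 3.52502 / 1.022 = 3.44914 years.

3.45 years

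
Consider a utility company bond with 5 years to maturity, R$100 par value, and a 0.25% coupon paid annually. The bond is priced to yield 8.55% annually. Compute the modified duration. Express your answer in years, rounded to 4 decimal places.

Periodic yield y = 0.0855. First find Macaulay duration:
  t   CF        PV=CF/(1+0.0855)^t    t·PV
  1         0.25         0.2303         0.2303
  2         0.25         0.2122         0.4243
  3         0.25         0.1955         0.5864
  4         0.25         0.1801         0.7202
  5       100.25        66.5174       332.5870
  Σ                     67.3354       334.5482
P = 67.3354; Macaulay duration = 334.5482 / 67.3354 = 4.96839 years.
Modified duration = D_Mac / (1 + y) = 4.96839 / 1.0855 = 4.57705 years.

4.5770 years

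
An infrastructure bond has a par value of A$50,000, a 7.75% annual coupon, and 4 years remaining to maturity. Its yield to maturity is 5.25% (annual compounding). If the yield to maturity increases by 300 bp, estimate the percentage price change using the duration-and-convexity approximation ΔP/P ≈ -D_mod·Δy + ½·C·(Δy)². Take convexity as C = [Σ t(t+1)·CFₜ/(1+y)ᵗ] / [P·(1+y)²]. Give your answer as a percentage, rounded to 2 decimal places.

With y = 0.0525:
  t   CF        PV=CF/(1+0.0525)^t    t·PV        t(t+1)·PV
  1     3,875.00     3,681.7102     3,681.7102       7,363.4204
  2     3,875.00     3,498.0620     6,996.1239      20,988.3718
  3     3,875.00     3,323.5743     9,970.7229      39,882.8917
  4    53,875.00    43,903.4718   175,613.8874     878,069.4368
  Σ                 54,406.8183   196,262.4444     946,304.1207
P = 54,406.8183; D_Mac = 3.60731 yrs; D_mod = 3.42738 yrs; C = 15.70121.
Duration effect: -3.42738 × (+0.03) = -0.102821
Convexity effect: 0.5 × 15.70121 × (0.03)² = +0.0070655
ΔP/P ≈ -0.102821 + 0.0070655 = -0.095756 = -9.5756%.

-9.58%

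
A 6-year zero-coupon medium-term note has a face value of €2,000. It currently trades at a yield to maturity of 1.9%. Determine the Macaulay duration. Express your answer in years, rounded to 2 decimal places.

A zero-coupon bond has a single cash flow at maturity, so its Macaulay duration equals its maturity: 6 years.

6.00 years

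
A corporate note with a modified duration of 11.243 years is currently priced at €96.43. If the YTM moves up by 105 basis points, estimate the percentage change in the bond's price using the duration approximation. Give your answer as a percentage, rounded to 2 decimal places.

Duration approximation: ΔP/P ≈ -D_mod · Δy = -11.243 × (+0.0105) = -0.1180515.
As a percentage: -11.80515%.

-11.81%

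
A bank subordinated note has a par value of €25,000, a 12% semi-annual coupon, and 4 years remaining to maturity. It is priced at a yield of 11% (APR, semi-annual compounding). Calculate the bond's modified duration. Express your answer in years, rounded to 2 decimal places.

3.13 years

Periodic yield y = 0.055. First find Macaulay duration:
  t   CF        PV=CF/(1+0.055)^t    t·PV
  1     1,500.00     1,421.8009     1,421.8009
  2     1,500.00     1,347.6786     2,695.3572
  3     1,500.00     1,277.4205     3,832.2615
  4     1,500.00     1,210.8251     4,843.3005
  5     1,500.00     1,147.7015     5,738.5077
  6     1,500.00     1,087.8687     6,527.2125
  7     1,500.00     1,031.1552     7,218.0865
  8    26,500.00    17,267.3701   138,138.9606
  Σ                 25,791.8207   170,415.4874
P = 25,791.8207; Macaulay duration = 170,415.4874 / 25,791.8207 = 6.60735 half-year periods = 3.30367 years.
Modified duration = D_Mac / (1 + y) = 3.30367 / 1.055 = 3.13144 years.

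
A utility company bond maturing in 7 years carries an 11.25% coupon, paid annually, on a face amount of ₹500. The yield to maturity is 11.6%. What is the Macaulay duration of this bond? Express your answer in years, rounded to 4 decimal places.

5.1846 years

Periodic yield y = 0.116. Discount each cash flow and weight by its year:
  t   CF        PV=CF/(1+0.116)^t    t·PV
  1        56.25        50.4032        50.4032
  2        56.25        45.1642        90.3284
  3        56.25        40.4697       121.4091
  4        56.25        36.2632       145.0527
  5        56.25        32.4939       162.4694
  6        56.25        29.1164       174.6983
  7       556.25       258.0006     1,806.0040
  Σ                    491.9111     2,550.3650
Price P = Σ PV = 491.9111.
Macaulay duration = Σ(t·PV) / P = 2,550.3650 / 491.9111 = 5.18461 years.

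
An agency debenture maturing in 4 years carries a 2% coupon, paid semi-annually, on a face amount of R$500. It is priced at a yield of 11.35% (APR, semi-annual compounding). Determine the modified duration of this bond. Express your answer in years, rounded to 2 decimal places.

Periodic yield y = 0.05675. First find Macaulay duration:
  t   CF        PV=CF/(1+0.05675)^t    t·PV
  1         5.00         4.7315         4.7315
  2         5.00         4.4774         8.9548
  3         5.00         4.2369        12.7108
  4         5.00         4.0094        16.0377
  5         5.00         3.7941        18.9705
  6         5.00         3.5903        21.5421
  7         5.00         3.3975        23.7828
  8       505.00       324.7232     2,597.7856
  Σ                    352.9604     2,704.5158
P = 352.9604; Macaulay duration = 2,704.5158 / 352.9604 = 7.66238 half-year periods = 3.83119 years.
Modified duration = D_Mac / (1 + y) = 3.83119 / 1.05675 = 3.62544 years.

3.63 years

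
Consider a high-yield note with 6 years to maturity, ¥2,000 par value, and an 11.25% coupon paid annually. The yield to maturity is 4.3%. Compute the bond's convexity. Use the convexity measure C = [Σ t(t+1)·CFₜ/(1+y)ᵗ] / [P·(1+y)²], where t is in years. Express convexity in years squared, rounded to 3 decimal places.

With y = 0.043:
  t   CF        PV=CF/(1+0.043)^t    t·PV        t(t+1)·PV
  1       225.00       215.7239       215.7239         431.4477
  2       225.00       206.8302       413.6604       1,240.9811
  3       225.00       198.3031       594.9094       2,379.6377
  4       225.00       190.1277       760.5106       3,802.5530
  5       225.00       182.2892       911.4461       5,468.6765
  6     2,225.00     1,728.3200    10,369.9202      72,589.4415
  Σ                  2,721.5941    13,266.1706      85,912.7375
P = 2,721.5941.
Convexity = Σ t(t+1)·PV / [P·(1+y)²] = 85,912.7375 / (2,721.5941 × 1.087849) = 29.01787.

29.018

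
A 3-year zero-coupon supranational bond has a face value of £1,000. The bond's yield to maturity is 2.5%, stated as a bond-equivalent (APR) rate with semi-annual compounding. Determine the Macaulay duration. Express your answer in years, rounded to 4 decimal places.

3.0000 years

A zero-coupon bond has a single cash flow at maturity, so its Macaulay duration equals its maturity: 3 years.
(Equivalently: 6 semi-annual periods ÷ 2 = 3 years.)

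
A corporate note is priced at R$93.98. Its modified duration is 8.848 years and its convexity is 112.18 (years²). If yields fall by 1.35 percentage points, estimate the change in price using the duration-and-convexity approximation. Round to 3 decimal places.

+R$12.186

Duration effect: -D_mod·Δy = -8.848 × (-0.0135) = +0.119448
Convexity effect: ½·C·(Δy)² = 0.5 × 112.18 × (-0.0135)² = +0.0102224025
ΔP/P ≈ +0.119448 + 0.0102224025 = +0.1296704025
ΔP ≈ 93.98 × (+0.1296704025) = +12.18642442695.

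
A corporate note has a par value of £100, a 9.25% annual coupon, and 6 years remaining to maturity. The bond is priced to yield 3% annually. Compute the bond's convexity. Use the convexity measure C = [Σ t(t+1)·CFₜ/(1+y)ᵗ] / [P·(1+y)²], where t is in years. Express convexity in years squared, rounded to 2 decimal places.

With y = 0.03:
  t   CF        PV=CF/(1+0.03)^t    t·PV        t(t+1)·PV
  1         9.25         8.9806         8.9806          17.9612
  2         9.25         8.7190        17.4380          52.3141
  3         9.25         8.4651        25.3952         101.5807
  4         9.25         8.2185        32.8740         164.3701
  5         9.25         7.9791        39.8957         239.3739
  6       109.25        91.4952       548.9709       3,842.7965
  Σ                    133.8574       673.5544       4,418.3965
P = 133.8574.
Convexity = Σ t(t+1)·PV / [P·(1+y)²] = 4,418.3965 / (133.8574 × 1.060900) = 31.11342.

31.11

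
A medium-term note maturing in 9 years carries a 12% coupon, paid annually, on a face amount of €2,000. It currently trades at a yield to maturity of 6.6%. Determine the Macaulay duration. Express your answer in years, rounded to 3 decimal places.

6.409 years

Periodic yield y = 0.066. Discount each cash flow and weight by its year:
  t   CF        PV=CF/(1+0.066)^t    t·PV
  1       240.00       225.1407       225.1407
  2       240.00       211.2014       422.4028
  3       240.00       198.1252       594.3755
  4       240.00       185.8585       743.4340
  5       240.00       174.3513       871.7566
  6       240.00       163.5566       981.3395
  7       240.00       153.4302     1,074.0113
  8       240.00       143.9308     1,151.4460
  9     2,240.00     1,260.1817    11,341.6355
  Σ                  2,715.7763    17,405.5419
Price P = Σ PV = 2,715.7763.
Macaulay duration = Σ(t·PV) / P = 17,405.5419 / 2,715.7763 = 6.40905 years.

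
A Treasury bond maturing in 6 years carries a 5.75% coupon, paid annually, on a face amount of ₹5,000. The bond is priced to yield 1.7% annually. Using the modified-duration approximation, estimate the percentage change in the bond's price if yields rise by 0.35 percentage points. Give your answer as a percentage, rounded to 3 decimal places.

Periodic yield y = 0.017. Modified duration first:
  t   CF        PV=CF/(1+0.017)^t    t·PV
  1       287.50       282.6942       282.6942
  2       287.50       277.9687       555.9375
  3       287.50       273.3223       819.9668
  4       287.50       268.7534     1,075.0138
  5       287.50       264.2610     1,321.3050
  6     5,287.50     4,778.8639    28,673.1834
  Σ                  6,145.8635    32,728.1007
P = 6,145.8635; D_Mac = 5.32522 yrs; D_mod = 5.32522/(1+0.017) = 5.23621 yrs.
ΔP/P ≈ -D_mod · Δy = -5.23621 × (+0.0035) = -0.018327 = -1.8327%.

-1.833%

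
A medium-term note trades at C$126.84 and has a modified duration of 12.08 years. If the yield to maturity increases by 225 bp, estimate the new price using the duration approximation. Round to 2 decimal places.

Duration approximation: ΔP/P ≈ -D_mod · Δy = -12.08 × (+0.0225) = -0.271800.
New price ≈ 126.84 × (1 - 0.271800) = 92.364888.

C$92.36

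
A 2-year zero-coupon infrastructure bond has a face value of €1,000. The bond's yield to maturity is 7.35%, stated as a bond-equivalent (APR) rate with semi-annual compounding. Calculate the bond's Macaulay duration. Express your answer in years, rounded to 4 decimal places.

2.0000 years

A zero-coupon bond has a single cash flow at maturity, so its Macaulay duration equals its maturity: 2 years.
(Equivalently: 4 semi-annual periods ÷ 2 = 2 years.)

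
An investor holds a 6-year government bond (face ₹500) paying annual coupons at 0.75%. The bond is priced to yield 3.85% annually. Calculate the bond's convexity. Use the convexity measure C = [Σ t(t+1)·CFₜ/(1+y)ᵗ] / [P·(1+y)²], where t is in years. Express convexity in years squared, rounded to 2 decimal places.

37.88

With y = 0.0385:
  t   CF        PV=CF/(1+0.0385)^t    t·PV        t(t+1)·PV
  1         3.75         3.6110         3.6110           7.2220
  2         3.75         3.4771         6.9542          20.8627
  3         3.75         3.3482        10.0446          40.1784
  4         3.75         3.2241        12.8963          64.4815
  5         3.75         3.1046        15.5228          93.1365
  6       503.75       401.5837     2,409.5021      16,866.5145
  Σ                    418.3486     2,458.5309      17,092.3956
P = 418.3486.
Convexity = Σ t(t+1)·PV / [P·(1+y)²] = 17,092.3956 / (418.3486 × 1.078482) = 37.88363.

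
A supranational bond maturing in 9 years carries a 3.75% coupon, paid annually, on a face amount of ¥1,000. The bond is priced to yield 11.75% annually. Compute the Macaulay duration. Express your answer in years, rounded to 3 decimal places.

7.326 years

Periodic yield y = 0.1175. Discount each cash flow and weight by its year:
  t   CF        PV=CF/(1+0.1175)^t    t·PV
  1        37.50        33.5570        33.5570
  2        37.50        30.0287        60.0574
  3        37.50        26.8713        80.6139
  4        37.50        24.0459        96.1836
  5        37.50        21.5176       107.5879
  6        37.50        19.2551       115.5307
  7        37.50        17.2305       120.6137
  8        37.50        15.4188       123.3505
  9     1,037.50       381.7335     3,435.6019
  Σ                    569.6585     4,173.0966
Price P = Σ PV = 569.6585.
Macaulay duration = Σ(t·PV) / P = 4,173.0966 / 569.6585 = 7.32561 years.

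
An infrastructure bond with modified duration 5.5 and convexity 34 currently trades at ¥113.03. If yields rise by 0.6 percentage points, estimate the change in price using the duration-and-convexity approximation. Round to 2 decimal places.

-¥3.66

Duration effect: -D_mod·Δy = -5.5 × (+0.006) = -0.033000
Convexity effect: ½·C·(Δy)² = 0.5 × 34 × (0.006)² = +0.0006120
ΔP/P ≈ -0.033000 + 0.0006120 = -0.032388
ΔP ≈ 113.03 × (-0.032388) = -3.66081564.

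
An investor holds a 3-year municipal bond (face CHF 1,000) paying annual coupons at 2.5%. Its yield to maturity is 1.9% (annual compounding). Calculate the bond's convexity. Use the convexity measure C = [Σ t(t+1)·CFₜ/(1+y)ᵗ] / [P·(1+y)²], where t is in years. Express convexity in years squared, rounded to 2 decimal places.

With y = 0.019:
  t   CF        PV=CF/(1+0.019)^t    t·PV        t(t+1)·PV
  1        25.00        24.5339        24.5339          49.0677
  2        25.00        24.0764        48.1528         144.4584
  3     1,025.00       968.7268     2,906.1804      11,624.7216
  Σ                  1,017.3371     2,978.8671      11,818.2477
P = 1,017.3371.
Convexity = Σ t(t+1)·PV / [P·(1+y)²] = 11,818.2477 / (1,017.3371 × 1.038361) = 11.18768.

11.19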